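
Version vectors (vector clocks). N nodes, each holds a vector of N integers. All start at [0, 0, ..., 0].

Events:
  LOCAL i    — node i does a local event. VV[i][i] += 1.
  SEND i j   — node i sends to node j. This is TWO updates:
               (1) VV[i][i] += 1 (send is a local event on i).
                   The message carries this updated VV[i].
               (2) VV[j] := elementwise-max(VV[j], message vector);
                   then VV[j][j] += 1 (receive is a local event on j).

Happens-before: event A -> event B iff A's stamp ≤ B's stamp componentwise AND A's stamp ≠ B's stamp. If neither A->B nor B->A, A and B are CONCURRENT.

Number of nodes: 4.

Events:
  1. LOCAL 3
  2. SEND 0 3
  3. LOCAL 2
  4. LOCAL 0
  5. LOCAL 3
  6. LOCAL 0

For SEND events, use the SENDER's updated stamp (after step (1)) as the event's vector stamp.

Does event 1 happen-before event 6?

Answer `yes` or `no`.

Answer: no

Derivation:
Initial: VV[0]=[0, 0, 0, 0]
Initial: VV[1]=[0, 0, 0, 0]
Initial: VV[2]=[0, 0, 0, 0]
Initial: VV[3]=[0, 0, 0, 0]
Event 1: LOCAL 3: VV[3][3]++ -> VV[3]=[0, 0, 0, 1]
Event 2: SEND 0->3: VV[0][0]++ -> VV[0]=[1, 0, 0, 0], msg_vec=[1, 0, 0, 0]; VV[3]=max(VV[3],msg_vec) then VV[3][3]++ -> VV[3]=[1, 0, 0, 2]
Event 3: LOCAL 2: VV[2][2]++ -> VV[2]=[0, 0, 1, 0]
Event 4: LOCAL 0: VV[0][0]++ -> VV[0]=[2, 0, 0, 0]
Event 5: LOCAL 3: VV[3][3]++ -> VV[3]=[1, 0, 0, 3]
Event 6: LOCAL 0: VV[0][0]++ -> VV[0]=[3, 0, 0, 0]
Event 1 stamp: [0, 0, 0, 1]
Event 6 stamp: [3, 0, 0, 0]
[0, 0, 0, 1] <= [3, 0, 0, 0]? False. Equal? False. Happens-before: False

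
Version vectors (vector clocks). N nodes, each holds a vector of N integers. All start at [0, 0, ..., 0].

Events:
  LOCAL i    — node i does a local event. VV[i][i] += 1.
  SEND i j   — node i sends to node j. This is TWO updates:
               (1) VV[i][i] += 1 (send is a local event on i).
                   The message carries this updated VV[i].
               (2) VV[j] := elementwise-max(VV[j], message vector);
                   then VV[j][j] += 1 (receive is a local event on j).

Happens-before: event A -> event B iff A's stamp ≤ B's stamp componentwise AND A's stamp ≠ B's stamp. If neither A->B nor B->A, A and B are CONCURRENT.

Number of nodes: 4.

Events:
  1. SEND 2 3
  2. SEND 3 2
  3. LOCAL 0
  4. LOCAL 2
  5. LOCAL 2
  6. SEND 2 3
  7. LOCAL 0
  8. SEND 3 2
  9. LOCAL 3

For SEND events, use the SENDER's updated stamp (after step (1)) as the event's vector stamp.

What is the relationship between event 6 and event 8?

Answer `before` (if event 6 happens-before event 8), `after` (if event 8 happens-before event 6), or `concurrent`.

Answer: before

Derivation:
Initial: VV[0]=[0, 0, 0, 0]
Initial: VV[1]=[0, 0, 0, 0]
Initial: VV[2]=[0, 0, 0, 0]
Initial: VV[3]=[0, 0, 0, 0]
Event 1: SEND 2->3: VV[2][2]++ -> VV[2]=[0, 0, 1, 0], msg_vec=[0, 0, 1, 0]; VV[3]=max(VV[3],msg_vec) then VV[3][3]++ -> VV[3]=[0, 0, 1, 1]
Event 2: SEND 3->2: VV[3][3]++ -> VV[3]=[0, 0, 1, 2], msg_vec=[0, 0, 1, 2]; VV[2]=max(VV[2],msg_vec) then VV[2][2]++ -> VV[2]=[0, 0, 2, 2]
Event 3: LOCAL 0: VV[0][0]++ -> VV[0]=[1, 0, 0, 0]
Event 4: LOCAL 2: VV[2][2]++ -> VV[2]=[0, 0, 3, 2]
Event 5: LOCAL 2: VV[2][2]++ -> VV[2]=[0, 0, 4, 2]
Event 6: SEND 2->3: VV[2][2]++ -> VV[2]=[0, 0, 5, 2], msg_vec=[0, 0, 5, 2]; VV[3]=max(VV[3],msg_vec) then VV[3][3]++ -> VV[3]=[0, 0, 5, 3]
Event 7: LOCAL 0: VV[0][0]++ -> VV[0]=[2, 0, 0, 0]
Event 8: SEND 3->2: VV[3][3]++ -> VV[3]=[0, 0, 5, 4], msg_vec=[0, 0, 5, 4]; VV[2]=max(VV[2],msg_vec) then VV[2][2]++ -> VV[2]=[0, 0, 6, 4]
Event 9: LOCAL 3: VV[3][3]++ -> VV[3]=[0, 0, 5, 5]
Event 6 stamp: [0, 0, 5, 2]
Event 8 stamp: [0, 0, 5, 4]
[0, 0, 5, 2] <= [0, 0, 5, 4]? True
[0, 0, 5, 4] <= [0, 0, 5, 2]? False
Relation: before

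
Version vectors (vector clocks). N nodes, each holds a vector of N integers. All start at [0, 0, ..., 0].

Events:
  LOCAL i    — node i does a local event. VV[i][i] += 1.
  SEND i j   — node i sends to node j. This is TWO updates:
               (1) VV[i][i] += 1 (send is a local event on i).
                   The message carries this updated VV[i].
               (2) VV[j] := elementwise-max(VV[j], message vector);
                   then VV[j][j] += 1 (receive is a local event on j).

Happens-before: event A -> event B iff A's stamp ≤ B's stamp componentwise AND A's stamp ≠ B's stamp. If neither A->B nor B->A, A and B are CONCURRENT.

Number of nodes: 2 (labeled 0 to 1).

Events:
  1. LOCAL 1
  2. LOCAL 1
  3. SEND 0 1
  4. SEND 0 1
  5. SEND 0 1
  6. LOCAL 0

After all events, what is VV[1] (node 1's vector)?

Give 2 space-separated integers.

Initial: VV[0]=[0, 0]
Initial: VV[1]=[0, 0]
Event 1: LOCAL 1: VV[1][1]++ -> VV[1]=[0, 1]
Event 2: LOCAL 1: VV[1][1]++ -> VV[1]=[0, 2]
Event 3: SEND 0->1: VV[0][0]++ -> VV[0]=[1, 0], msg_vec=[1, 0]; VV[1]=max(VV[1],msg_vec) then VV[1][1]++ -> VV[1]=[1, 3]
Event 4: SEND 0->1: VV[0][0]++ -> VV[0]=[2, 0], msg_vec=[2, 0]; VV[1]=max(VV[1],msg_vec) then VV[1][1]++ -> VV[1]=[2, 4]
Event 5: SEND 0->1: VV[0][0]++ -> VV[0]=[3, 0], msg_vec=[3, 0]; VV[1]=max(VV[1],msg_vec) then VV[1][1]++ -> VV[1]=[3, 5]
Event 6: LOCAL 0: VV[0][0]++ -> VV[0]=[4, 0]
Final vectors: VV[0]=[4, 0]; VV[1]=[3, 5]

Answer: 3 5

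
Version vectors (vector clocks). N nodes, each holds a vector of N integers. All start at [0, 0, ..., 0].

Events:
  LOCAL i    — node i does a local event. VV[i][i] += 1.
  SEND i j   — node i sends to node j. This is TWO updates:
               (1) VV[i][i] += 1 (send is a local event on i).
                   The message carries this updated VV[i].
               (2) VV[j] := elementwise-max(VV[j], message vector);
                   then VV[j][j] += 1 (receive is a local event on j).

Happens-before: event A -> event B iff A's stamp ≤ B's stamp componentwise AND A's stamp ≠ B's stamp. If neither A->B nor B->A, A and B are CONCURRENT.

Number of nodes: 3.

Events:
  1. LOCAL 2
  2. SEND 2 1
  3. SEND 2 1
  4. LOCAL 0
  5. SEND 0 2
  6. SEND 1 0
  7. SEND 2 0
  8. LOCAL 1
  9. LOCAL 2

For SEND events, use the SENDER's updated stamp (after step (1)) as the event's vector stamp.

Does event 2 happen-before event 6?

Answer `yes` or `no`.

Answer: yes

Derivation:
Initial: VV[0]=[0, 0, 0]
Initial: VV[1]=[0, 0, 0]
Initial: VV[2]=[0, 0, 0]
Event 1: LOCAL 2: VV[2][2]++ -> VV[2]=[0, 0, 1]
Event 2: SEND 2->1: VV[2][2]++ -> VV[2]=[0, 0, 2], msg_vec=[0, 0, 2]; VV[1]=max(VV[1],msg_vec) then VV[1][1]++ -> VV[1]=[0, 1, 2]
Event 3: SEND 2->1: VV[2][2]++ -> VV[2]=[0, 0, 3], msg_vec=[0, 0, 3]; VV[1]=max(VV[1],msg_vec) then VV[1][1]++ -> VV[1]=[0, 2, 3]
Event 4: LOCAL 0: VV[0][0]++ -> VV[0]=[1, 0, 0]
Event 5: SEND 0->2: VV[0][0]++ -> VV[0]=[2, 0, 0], msg_vec=[2, 0, 0]; VV[2]=max(VV[2],msg_vec) then VV[2][2]++ -> VV[2]=[2, 0, 4]
Event 6: SEND 1->0: VV[1][1]++ -> VV[1]=[0, 3, 3], msg_vec=[0, 3, 3]; VV[0]=max(VV[0],msg_vec) then VV[0][0]++ -> VV[0]=[3, 3, 3]
Event 7: SEND 2->0: VV[2][2]++ -> VV[2]=[2, 0, 5], msg_vec=[2, 0, 5]; VV[0]=max(VV[0],msg_vec) then VV[0][0]++ -> VV[0]=[4, 3, 5]
Event 8: LOCAL 1: VV[1][1]++ -> VV[1]=[0, 4, 3]
Event 9: LOCAL 2: VV[2][2]++ -> VV[2]=[2, 0, 6]
Event 2 stamp: [0, 0, 2]
Event 6 stamp: [0, 3, 3]
[0, 0, 2] <= [0, 3, 3]? True. Equal? False. Happens-before: True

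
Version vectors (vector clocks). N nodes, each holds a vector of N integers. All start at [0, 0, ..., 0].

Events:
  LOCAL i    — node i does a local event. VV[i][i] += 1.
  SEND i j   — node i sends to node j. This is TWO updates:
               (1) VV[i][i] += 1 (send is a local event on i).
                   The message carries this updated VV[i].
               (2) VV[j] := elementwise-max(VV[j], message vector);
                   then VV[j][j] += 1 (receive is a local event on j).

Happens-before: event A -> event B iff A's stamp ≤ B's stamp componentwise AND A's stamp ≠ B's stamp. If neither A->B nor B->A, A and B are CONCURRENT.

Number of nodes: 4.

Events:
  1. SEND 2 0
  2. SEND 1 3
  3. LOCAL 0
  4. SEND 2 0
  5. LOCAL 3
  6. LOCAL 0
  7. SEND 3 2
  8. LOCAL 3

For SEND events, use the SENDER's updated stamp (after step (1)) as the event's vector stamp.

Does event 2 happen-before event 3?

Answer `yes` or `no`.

Initial: VV[0]=[0, 0, 0, 0]
Initial: VV[1]=[0, 0, 0, 0]
Initial: VV[2]=[0, 0, 0, 0]
Initial: VV[3]=[0, 0, 0, 0]
Event 1: SEND 2->0: VV[2][2]++ -> VV[2]=[0, 0, 1, 0], msg_vec=[0, 0, 1, 0]; VV[0]=max(VV[0],msg_vec) then VV[0][0]++ -> VV[0]=[1, 0, 1, 0]
Event 2: SEND 1->3: VV[1][1]++ -> VV[1]=[0, 1, 0, 0], msg_vec=[0, 1, 0, 0]; VV[3]=max(VV[3],msg_vec) then VV[3][3]++ -> VV[3]=[0, 1, 0, 1]
Event 3: LOCAL 0: VV[0][0]++ -> VV[0]=[2, 0, 1, 0]
Event 4: SEND 2->0: VV[2][2]++ -> VV[2]=[0, 0, 2, 0], msg_vec=[0, 0, 2, 0]; VV[0]=max(VV[0],msg_vec) then VV[0][0]++ -> VV[0]=[3, 0, 2, 0]
Event 5: LOCAL 3: VV[3][3]++ -> VV[3]=[0, 1, 0, 2]
Event 6: LOCAL 0: VV[0][0]++ -> VV[0]=[4, 0, 2, 0]
Event 7: SEND 3->2: VV[3][3]++ -> VV[3]=[0, 1, 0, 3], msg_vec=[0, 1, 0, 3]; VV[2]=max(VV[2],msg_vec) then VV[2][2]++ -> VV[2]=[0, 1, 3, 3]
Event 8: LOCAL 3: VV[3][3]++ -> VV[3]=[0, 1, 0, 4]
Event 2 stamp: [0, 1, 0, 0]
Event 3 stamp: [2, 0, 1, 0]
[0, 1, 0, 0] <= [2, 0, 1, 0]? False. Equal? False. Happens-before: False

Answer: no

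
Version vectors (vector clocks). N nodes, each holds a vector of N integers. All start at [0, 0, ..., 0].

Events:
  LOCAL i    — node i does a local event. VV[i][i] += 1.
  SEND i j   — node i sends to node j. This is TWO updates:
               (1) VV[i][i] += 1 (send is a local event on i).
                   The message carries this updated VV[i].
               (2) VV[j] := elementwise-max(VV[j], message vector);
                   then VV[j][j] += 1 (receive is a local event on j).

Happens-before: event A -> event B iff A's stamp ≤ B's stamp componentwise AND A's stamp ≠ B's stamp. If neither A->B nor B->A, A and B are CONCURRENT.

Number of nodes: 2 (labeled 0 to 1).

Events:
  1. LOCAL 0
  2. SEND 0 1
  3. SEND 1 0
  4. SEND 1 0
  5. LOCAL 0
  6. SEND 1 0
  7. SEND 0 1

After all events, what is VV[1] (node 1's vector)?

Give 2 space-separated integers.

Answer: 7 5

Derivation:
Initial: VV[0]=[0, 0]
Initial: VV[1]=[0, 0]
Event 1: LOCAL 0: VV[0][0]++ -> VV[0]=[1, 0]
Event 2: SEND 0->1: VV[0][0]++ -> VV[0]=[2, 0], msg_vec=[2, 0]; VV[1]=max(VV[1],msg_vec) then VV[1][1]++ -> VV[1]=[2, 1]
Event 3: SEND 1->0: VV[1][1]++ -> VV[1]=[2, 2], msg_vec=[2, 2]; VV[0]=max(VV[0],msg_vec) then VV[0][0]++ -> VV[0]=[3, 2]
Event 4: SEND 1->0: VV[1][1]++ -> VV[1]=[2, 3], msg_vec=[2, 3]; VV[0]=max(VV[0],msg_vec) then VV[0][0]++ -> VV[0]=[4, 3]
Event 5: LOCAL 0: VV[0][0]++ -> VV[0]=[5, 3]
Event 6: SEND 1->0: VV[1][1]++ -> VV[1]=[2, 4], msg_vec=[2, 4]; VV[0]=max(VV[0],msg_vec) then VV[0][0]++ -> VV[0]=[6, 4]
Event 7: SEND 0->1: VV[0][0]++ -> VV[0]=[7, 4], msg_vec=[7, 4]; VV[1]=max(VV[1],msg_vec) then VV[1][1]++ -> VV[1]=[7, 5]
Final vectors: VV[0]=[7, 4]; VV[1]=[7, 5]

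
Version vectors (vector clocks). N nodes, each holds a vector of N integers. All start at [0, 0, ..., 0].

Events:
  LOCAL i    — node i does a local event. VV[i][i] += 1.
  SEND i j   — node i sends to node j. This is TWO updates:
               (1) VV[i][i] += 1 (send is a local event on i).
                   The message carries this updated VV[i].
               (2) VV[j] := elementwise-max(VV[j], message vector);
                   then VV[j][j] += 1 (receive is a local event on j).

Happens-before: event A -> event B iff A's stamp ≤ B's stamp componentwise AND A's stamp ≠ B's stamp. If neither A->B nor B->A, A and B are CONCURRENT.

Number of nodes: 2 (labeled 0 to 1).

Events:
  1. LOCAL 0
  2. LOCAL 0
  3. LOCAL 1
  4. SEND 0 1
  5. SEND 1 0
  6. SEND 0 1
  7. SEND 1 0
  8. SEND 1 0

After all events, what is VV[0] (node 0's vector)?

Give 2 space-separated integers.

Initial: VV[0]=[0, 0]
Initial: VV[1]=[0, 0]
Event 1: LOCAL 0: VV[0][0]++ -> VV[0]=[1, 0]
Event 2: LOCAL 0: VV[0][0]++ -> VV[0]=[2, 0]
Event 3: LOCAL 1: VV[1][1]++ -> VV[1]=[0, 1]
Event 4: SEND 0->1: VV[0][0]++ -> VV[0]=[3, 0], msg_vec=[3, 0]; VV[1]=max(VV[1],msg_vec) then VV[1][1]++ -> VV[1]=[3, 2]
Event 5: SEND 1->0: VV[1][1]++ -> VV[1]=[3, 3], msg_vec=[3, 3]; VV[0]=max(VV[0],msg_vec) then VV[0][0]++ -> VV[0]=[4, 3]
Event 6: SEND 0->1: VV[0][0]++ -> VV[0]=[5, 3], msg_vec=[5, 3]; VV[1]=max(VV[1],msg_vec) then VV[1][1]++ -> VV[1]=[5, 4]
Event 7: SEND 1->0: VV[1][1]++ -> VV[1]=[5, 5], msg_vec=[5, 5]; VV[0]=max(VV[0],msg_vec) then VV[0][0]++ -> VV[0]=[6, 5]
Event 8: SEND 1->0: VV[1][1]++ -> VV[1]=[5, 6], msg_vec=[5, 6]; VV[0]=max(VV[0],msg_vec) then VV[0][0]++ -> VV[0]=[7, 6]
Final vectors: VV[0]=[7, 6]; VV[1]=[5, 6]

Answer: 7 6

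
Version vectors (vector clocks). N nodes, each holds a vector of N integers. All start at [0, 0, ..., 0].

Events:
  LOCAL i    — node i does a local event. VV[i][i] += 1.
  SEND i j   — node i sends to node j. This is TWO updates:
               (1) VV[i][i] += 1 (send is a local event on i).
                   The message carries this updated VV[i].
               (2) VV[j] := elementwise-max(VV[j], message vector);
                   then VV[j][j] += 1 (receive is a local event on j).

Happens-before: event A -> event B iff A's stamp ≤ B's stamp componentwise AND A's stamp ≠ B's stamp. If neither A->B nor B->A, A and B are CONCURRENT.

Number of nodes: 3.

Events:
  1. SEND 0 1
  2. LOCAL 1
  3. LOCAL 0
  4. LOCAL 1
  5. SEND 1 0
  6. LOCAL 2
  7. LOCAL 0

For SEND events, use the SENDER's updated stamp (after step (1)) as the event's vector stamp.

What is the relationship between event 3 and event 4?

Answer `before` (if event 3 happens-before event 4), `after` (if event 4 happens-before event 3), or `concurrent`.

Initial: VV[0]=[0, 0, 0]
Initial: VV[1]=[0, 0, 0]
Initial: VV[2]=[0, 0, 0]
Event 1: SEND 0->1: VV[0][0]++ -> VV[0]=[1, 0, 0], msg_vec=[1, 0, 0]; VV[1]=max(VV[1],msg_vec) then VV[1][1]++ -> VV[1]=[1, 1, 0]
Event 2: LOCAL 1: VV[1][1]++ -> VV[1]=[1, 2, 0]
Event 3: LOCAL 0: VV[0][0]++ -> VV[0]=[2, 0, 0]
Event 4: LOCAL 1: VV[1][1]++ -> VV[1]=[1, 3, 0]
Event 5: SEND 1->0: VV[1][1]++ -> VV[1]=[1, 4, 0], msg_vec=[1, 4, 0]; VV[0]=max(VV[0],msg_vec) then VV[0][0]++ -> VV[0]=[3, 4, 0]
Event 6: LOCAL 2: VV[2][2]++ -> VV[2]=[0, 0, 1]
Event 7: LOCAL 0: VV[0][0]++ -> VV[0]=[4, 4, 0]
Event 3 stamp: [2, 0, 0]
Event 4 stamp: [1, 3, 0]
[2, 0, 0] <= [1, 3, 0]? False
[1, 3, 0] <= [2, 0, 0]? False
Relation: concurrent

Answer: concurrent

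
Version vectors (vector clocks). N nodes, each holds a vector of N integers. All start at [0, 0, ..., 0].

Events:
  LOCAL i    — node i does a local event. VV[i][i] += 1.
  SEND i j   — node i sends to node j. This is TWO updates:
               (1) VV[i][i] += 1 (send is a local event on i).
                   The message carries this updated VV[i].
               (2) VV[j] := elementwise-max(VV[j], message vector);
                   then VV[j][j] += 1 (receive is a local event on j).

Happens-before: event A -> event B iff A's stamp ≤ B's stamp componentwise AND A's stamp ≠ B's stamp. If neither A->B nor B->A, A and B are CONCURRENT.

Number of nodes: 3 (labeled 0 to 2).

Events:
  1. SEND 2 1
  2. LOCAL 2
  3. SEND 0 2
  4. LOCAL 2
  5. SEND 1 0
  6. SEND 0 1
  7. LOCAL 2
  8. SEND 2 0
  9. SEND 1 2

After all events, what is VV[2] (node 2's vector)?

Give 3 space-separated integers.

Answer: 3 4 7

Derivation:
Initial: VV[0]=[0, 0, 0]
Initial: VV[1]=[0, 0, 0]
Initial: VV[2]=[0, 0, 0]
Event 1: SEND 2->1: VV[2][2]++ -> VV[2]=[0, 0, 1], msg_vec=[0, 0, 1]; VV[1]=max(VV[1],msg_vec) then VV[1][1]++ -> VV[1]=[0, 1, 1]
Event 2: LOCAL 2: VV[2][2]++ -> VV[2]=[0, 0, 2]
Event 3: SEND 0->2: VV[0][0]++ -> VV[0]=[1, 0, 0], msg_vec=[1, 0, 0]; VV[2]=max(VV[2],msg_vec) then VV[2][2]++ -> VV[2]=[1, 0, 3]
Event 4: LOCAL 2: VV[2][2]++ -> VV[2]=[1, 0, 4]
Event 5: SEND 1->0: VV[1][1]++ -> VV[1]=[0, 2, 1], msg_vec=[0, 2, 1]; VV[0]=max(VV[0],msg_vec) then VV[0][0]++ -> VV[0]=[2, 2, 1]
Event 6: SEND 0->1: VV[0][0]++ -> VV[0]=[3, 2, 1], msg_vec=[3, 2, 1]; VV[1]=max(VV[1],msg_vec) then VV[1][1]++ -> VV[1]=[3, 3, 1]
Event 7: LOCAL 2: VV[2][2]++ -> VV[2]=[1, 0, 5]
Event 8: SEND 2->0: VV[2][2]++ -> VV[2]=[1, 0, 6], msg_vec=[1, 0, 6]; VV[0]=max(VV[0],msg_vec) then VV[0][0]++ -> VV[0]=[4, 2, 6]
Event 9: SEND 1->2: VV[1][1]++ -> VV[1]=[3, 4, 1], msg_vec=[3, 4, 1]; VV[2]=max(VV[2],msg_vec) then VV[2][2]++ -> VV[2]=[3, 4, 7]
Final vectors: VV[0]=[4, 2, 6]; VV[1]=[3, 4, 1]; VV[2]=[3, 4, 7]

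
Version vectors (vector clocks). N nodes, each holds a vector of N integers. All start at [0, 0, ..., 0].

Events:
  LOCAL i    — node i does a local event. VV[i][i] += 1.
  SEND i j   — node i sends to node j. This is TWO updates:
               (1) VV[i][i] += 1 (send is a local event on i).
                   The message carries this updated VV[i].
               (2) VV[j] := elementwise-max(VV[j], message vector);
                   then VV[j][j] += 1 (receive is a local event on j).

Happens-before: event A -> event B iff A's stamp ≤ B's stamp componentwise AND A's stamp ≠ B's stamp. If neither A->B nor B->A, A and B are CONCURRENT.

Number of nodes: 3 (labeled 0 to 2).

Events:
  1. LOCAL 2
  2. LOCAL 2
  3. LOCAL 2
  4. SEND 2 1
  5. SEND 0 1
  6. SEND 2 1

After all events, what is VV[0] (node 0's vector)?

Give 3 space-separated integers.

Initial: VV[0]=[0, 0, 0]
Initial: VV[1]=[0, 0, 0]
Initial: VV[2]=[0, 0, 0]
Event 1: LOCAL 2: VV[2][2]++ -> VV[2]=[0, 0, 1]
Event 2: LOCAL 2: VV[2][2]++ -> VV[2]=[0, 0, 2]
Event 3: LOCAL 2: VV[2][2]++ -> VV[2]=[0, 0, 3]
Event 4: SEND 2->1: VV[2][2]++ -> VV[2]=[0, 0, 4], msg_vec=[0, 0, 4]; VV[1]=max(VV[1],msg_vec) then VV[1][1]++ -> VV[1]=[0, 1, 4]
Event 5: SEND 0->1: VV[0][0]++ -> VV[0]=[1, 0, 0], msg_vec=[1, 0, 0]; VV[1]=max(VV[1],msg_vec) then VV[1][1]++ -> VV[1]=[1, 2, 4]
Event 6: SEND 2->1: VV[2][2]++ -> VV[2]=[0, 0, 5], msg_vec=[0, 0, 5]; VV[1]=max(VV[1],msg_vec) then VV[1][1]++ -> VV[1]=[1, 3, 5]
Final vectors: VV[0]=[1, 0, 0]; VV[1]=[1, 3, 5]; VV[2]=[0, 0, 5]

Answer: 1 0 0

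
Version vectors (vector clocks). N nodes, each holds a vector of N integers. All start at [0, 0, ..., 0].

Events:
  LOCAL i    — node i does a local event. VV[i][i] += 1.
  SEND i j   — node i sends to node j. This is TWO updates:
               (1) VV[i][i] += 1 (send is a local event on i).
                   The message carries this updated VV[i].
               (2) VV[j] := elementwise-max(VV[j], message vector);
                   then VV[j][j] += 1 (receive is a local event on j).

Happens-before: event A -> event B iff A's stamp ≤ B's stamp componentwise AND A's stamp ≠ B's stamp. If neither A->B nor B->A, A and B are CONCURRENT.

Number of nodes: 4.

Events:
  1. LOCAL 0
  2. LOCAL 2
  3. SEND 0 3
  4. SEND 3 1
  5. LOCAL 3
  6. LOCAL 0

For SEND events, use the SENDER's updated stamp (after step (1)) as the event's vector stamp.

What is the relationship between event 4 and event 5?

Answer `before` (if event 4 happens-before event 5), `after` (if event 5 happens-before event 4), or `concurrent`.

Answer: before

Derivation:
Initial: VV[0]=[0, 0, 0, 0]
Initial: VV[1]=[0, 0, 0, 0]
Initial: VV[2]=[0, 0, 0, 0]
Initial: VV[3]=[0, 0, 0, 0]
Event 1: LOCAL 0: VV[0][0]++ -> VV[0]=[1, 0, 0, 0]
Event 2: LOCAL 2: VV[2][2]++ -> VV[2]=[0, 0, 1, 0]
Event 3: SEND 0->3: VV[0][0]++ -> VV[0]=[2, 0, 0, 0], msg_vec=[2, 0, 0, 0]; VV[3]=max(VV[3],msg_vec) then VV[3][3]++ -> VV[3]=[2, 0, 0, 1]
Event 4: SEND 3->1: VV[3][3]++ -> VV[3]=[2, 0, 0, 2], msg_vec=[2, 0, 0, 2]; VV[1]=max(VV[1],msg_vec) then VV[1][1]++ -> VV[1]=[2, 1, 0, 2]
Event 5: LOCAL 3: VV[3][3]++ -> VV[3]=[2, 0, 0, 3]
Event 6: LOCAL 0: VV[0][0]++ -> VV[0]=[3, 0, 0, 0]
Event 4 stamp: [2, 0, 0, 2]
Event 5 stamp: [2, 0, 0, 3]
[2, 0, 0, 2] <= [2, 0, 0, 3]? True
[2, 0, 0, 3] <= [2, 0, 0, 2]? False
Relation: before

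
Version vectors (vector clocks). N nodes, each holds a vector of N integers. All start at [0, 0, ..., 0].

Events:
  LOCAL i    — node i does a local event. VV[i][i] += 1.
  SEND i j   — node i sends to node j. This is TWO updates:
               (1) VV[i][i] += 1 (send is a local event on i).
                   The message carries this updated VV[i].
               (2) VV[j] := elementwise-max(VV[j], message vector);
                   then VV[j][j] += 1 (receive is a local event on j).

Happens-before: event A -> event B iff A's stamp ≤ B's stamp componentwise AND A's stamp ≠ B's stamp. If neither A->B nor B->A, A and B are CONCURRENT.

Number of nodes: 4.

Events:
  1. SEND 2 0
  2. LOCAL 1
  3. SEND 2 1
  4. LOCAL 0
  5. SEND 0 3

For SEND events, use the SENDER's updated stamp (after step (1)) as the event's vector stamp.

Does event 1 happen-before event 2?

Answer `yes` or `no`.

Initial: VV[0]=[0, 0, 0, 0]
Initial: VV[1]=[0, 0, 0, 0]
Initial: VV[2]=[0, 0, 0, 0]
Initial: VV[3]=[0, 0, 0, 0]
Event 1: SEND 2->0: VV[2][2]++ -> VV[2]=[0, 0, 1, 0], msg_vec=[0, 0, 1, 0]; VV[0]=max(VV[0],msg_vec) then VV[0][0]++ -> VV[0]=[1, 0, 1, 0]
Event 2: LOCAL 1: VV[1][1]++ -> VV[1]=[0, 1, 0, 0]
Event 3: SEND 2->1: VV[2][2]++ -> VV[2]=[0, 0, 2, 0], msg_vec=[0, 0, 2, 0]; VV[1]=max(VV[1],msg_vec) then VV[1][1]++ -> VV[1]=[0, 2, 2, 0]
Event 4: LOCAL 0: VV[0][0]++ -> VV[0]=[2, 0, 1, 0]
Event 5: SEND 0->3: VV[0][0]++ -> VV[0]=[3, 0, 1, 0], msg_vec=[3, 0, 1, 0]; VV[3]=max(VV[3],msg_vec) then VV[3][3]++ -> VV[3]=[3, 0, 1, 1]
Event 1 stamp: [0, 0, 1, 0]
Event 2 stamp: [0, 1, 0, 0]
[0, 0, 1, 0] <= [0, 1, 0, 0]? False. Equal? False. Happens-before: False

Answer: no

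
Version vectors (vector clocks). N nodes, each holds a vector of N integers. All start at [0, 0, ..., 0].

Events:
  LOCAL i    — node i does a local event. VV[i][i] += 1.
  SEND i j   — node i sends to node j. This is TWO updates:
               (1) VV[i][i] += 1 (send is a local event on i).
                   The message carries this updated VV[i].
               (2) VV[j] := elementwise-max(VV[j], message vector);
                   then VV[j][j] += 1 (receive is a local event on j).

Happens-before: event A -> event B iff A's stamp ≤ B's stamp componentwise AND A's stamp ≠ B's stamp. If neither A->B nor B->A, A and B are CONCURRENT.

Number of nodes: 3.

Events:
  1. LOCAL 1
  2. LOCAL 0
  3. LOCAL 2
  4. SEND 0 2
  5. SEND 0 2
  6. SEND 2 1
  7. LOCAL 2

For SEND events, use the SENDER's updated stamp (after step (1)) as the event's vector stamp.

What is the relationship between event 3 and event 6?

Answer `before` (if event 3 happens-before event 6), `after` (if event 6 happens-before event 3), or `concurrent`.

Initial: VV[0]=[0, 0, 0]
Initial: VV[1]=[0, 0, 0]
Initial: VV[2]=[0, 0, 0]
Event 1: LOCAL 1: VV[1][1]++ -> VV[1]=[0, 1, 0]
Event 2: LOCAL 0: VV[0][0]++ -> VV[0]=[1, 0, 0]
Event 3: LOCAL 2: VV[2][2]++ -> VV[2]=[0, 0, 1]
Event 4: SEND 0->2: VV[0][0]++ -> VV[0]=[2, 0, 0], msg_vec=[2, 0, 0]; VV[2]=max(VV[2],msg_vec) then VV[2][2]++ -> VV[2]=[2, 0, 2]
Event 5: SEND 0->2: VV[0][0]++ -> VV[0]=[3, 0, 0], msg_vec=[3, 0, 0]; VV[2]=max(VV[2],msg_vec) then VV[2][2]++ -> VV[2]=[3, 0, 3]
Event 6: SEND 2->1: VV[2][2]++ -> VV[2]=[3, 0, 4], msg_vec=[3, 0, 4]; VV[1]=max(VV[1],msg_vec) then VV[1][1]++ -> VV[1]=[3, 2, 4]
Event 7: LOCAL 2: VV[2][2]++ -> VV[2]=[3, 0, 5]
Event 3 stamp: [0, 0, 1]
Event 6 stamp: [3, 0, 4]
[0, 0, 1] <= [3, 0, 4]? True
[3, 0, 4] <= [0, 0, 1]? False
Relation: before

Answer: before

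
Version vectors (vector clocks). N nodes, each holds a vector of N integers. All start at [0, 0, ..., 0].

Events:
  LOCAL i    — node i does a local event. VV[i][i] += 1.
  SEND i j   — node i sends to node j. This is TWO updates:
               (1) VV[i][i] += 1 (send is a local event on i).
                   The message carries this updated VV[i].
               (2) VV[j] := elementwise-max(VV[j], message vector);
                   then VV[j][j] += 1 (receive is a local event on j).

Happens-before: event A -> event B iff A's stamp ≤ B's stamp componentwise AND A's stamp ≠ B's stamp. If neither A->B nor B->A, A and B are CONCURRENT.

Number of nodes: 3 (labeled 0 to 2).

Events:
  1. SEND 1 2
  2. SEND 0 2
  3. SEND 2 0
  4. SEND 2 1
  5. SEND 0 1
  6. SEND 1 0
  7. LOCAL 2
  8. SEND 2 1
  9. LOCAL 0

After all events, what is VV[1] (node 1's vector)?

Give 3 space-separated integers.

Initial: VV[0]=[0, 0, 0]
Initial: VV[1]=[0, 0, 0]
Initial: VV[2]=[0, 0, 0]
Event 1: SEND 1->2: VV[1][1]++ -> VV[1]=[0, 1, 0], msg_vec=[0, 1, 0]; VV[2]=max(VV[2],msg_vec) then VV[2][2]++ -> VV[2]=[0, 1, 1]
Event 2: SEND 0->2: VV[0][0]++ -> VV[0]=[1, 0, 0], msg_vec=[1, 0, 0]; VV[2]=max(VV[2],msg_vec) then VV[2][2]++ -> VV[2]=[1, 1, 2]
Event 3: SEND 2->0: VV[2][2]++ -> VV[2]=[1, 1, 3], msg_vec=[1, 1, 3]; VV[0]=max(VV[0],msg_vec) then VV[0][0]++ -> VV[0]=[2, 1, 3]
Event 4: SEND 2->1: VV[2][2]++ -> VV[2]=[1, 1, 4], msg_vec=[1, 1, 4]; VV[1]=max(VV[1],msg_vec) then VV[1][1]++ -> VV[1]=[1, 2, 4]
Event 5: SEND 0->1: VV[0][0]++ -> VV[0]=[3, 1, 3], msg_vec=[3, 1, 3]; VV[1]=max(VV[1],msg_vec) then VV[1][1]++ -> VV[1]=[3, 3, 4]
Event 6: SEND 1->0: VV[1][1]++ -> VV[1]=[3, 4, 4], msg_vec=[3, 4, 4]; VV[0]=max(VV[0],msg_vec) then VV[0][0]++ -> VV[0]=[4, 4, 4]
Event 7: LOCAL 2: VV[2][2]++ -> VV[2]=[1, 1, 5]
Event 8: SEND 2->1: VV[2][2]++ -> VV[2]=[1, 1, 6], msg_vec=[1, 1, 6]; VV[1]=max(VV[1],msg_vec) then VV[1][1]++ -> VV[1]=[3, 5, 6]
Event 9: LOCAL 0: VV[0][0]++ -> VV[0]=[5, 4, 4]
Final vectors: VV[0]=[5, 4, 4]; VV[1]=[3, 5, 6]; VV[2]=[1, 1, 6]

Answer: 3 5 6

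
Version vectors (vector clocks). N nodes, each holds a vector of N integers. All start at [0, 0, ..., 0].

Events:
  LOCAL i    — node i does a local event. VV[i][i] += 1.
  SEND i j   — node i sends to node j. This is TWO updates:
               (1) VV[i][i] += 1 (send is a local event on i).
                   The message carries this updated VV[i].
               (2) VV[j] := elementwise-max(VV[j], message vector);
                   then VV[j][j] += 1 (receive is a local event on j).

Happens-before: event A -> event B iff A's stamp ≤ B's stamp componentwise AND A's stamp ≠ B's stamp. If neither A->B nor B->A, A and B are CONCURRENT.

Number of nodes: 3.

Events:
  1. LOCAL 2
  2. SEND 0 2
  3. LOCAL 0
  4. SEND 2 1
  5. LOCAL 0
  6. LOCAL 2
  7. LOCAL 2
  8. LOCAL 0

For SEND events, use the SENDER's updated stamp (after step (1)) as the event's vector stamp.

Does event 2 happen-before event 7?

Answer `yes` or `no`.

Initial: VV[0]=[0, 0, 0]
Initial: VV[1]=[0, 0, 0]
Initial: VV[2]=[0, 0, 0]
Event 1: LOCAL 2: VV[2][2]++ -> VV[2]=[0, 0, 1]
Event 2: SEND 0->2: VV[0][0]++ -> VV[0]=[1, 0, 0], msg_vec=[1, 0, 0]; VV[2]=max(VV[2],msg_vec) then VV[2][2]++ -> VV[2]=[1, 0, 2]
Event 3: LOCAL 0: VV[0][0]++ -> VV[0]=[2, 0, 0]
Event 4: SEND 2->1: VV[2][2]++ -> VV[2]=[1, 0, 3], msg_vec=[1, 0, 3]; VV[1]=max(VV[1],msg_vec) then VV[1][1]++ -> VV[1]=[1, 1, 3]
Event 5: LOCAL 0: VV[0][0]++ -> VV[0]=[3, 0, 0]
Event 6: LOCAL 2: VV[2][2]++ -> VV[2]=[1, 0, 4]
Event 7: LOCAL 2: VV[2][2]++ -> VV[2]=[1, 0, 5]
Event 8: LOCAL 0: VV[0][0]++ -> VV[0]=[4, 0, 0]
Event 2 stamp: [1, 0, 0]
Event 7 stamp: [1, 0, 5]
[1, 0, 0] <= [1, 0, 5]? True. Equal? False. Happens-before: True

Answer: yes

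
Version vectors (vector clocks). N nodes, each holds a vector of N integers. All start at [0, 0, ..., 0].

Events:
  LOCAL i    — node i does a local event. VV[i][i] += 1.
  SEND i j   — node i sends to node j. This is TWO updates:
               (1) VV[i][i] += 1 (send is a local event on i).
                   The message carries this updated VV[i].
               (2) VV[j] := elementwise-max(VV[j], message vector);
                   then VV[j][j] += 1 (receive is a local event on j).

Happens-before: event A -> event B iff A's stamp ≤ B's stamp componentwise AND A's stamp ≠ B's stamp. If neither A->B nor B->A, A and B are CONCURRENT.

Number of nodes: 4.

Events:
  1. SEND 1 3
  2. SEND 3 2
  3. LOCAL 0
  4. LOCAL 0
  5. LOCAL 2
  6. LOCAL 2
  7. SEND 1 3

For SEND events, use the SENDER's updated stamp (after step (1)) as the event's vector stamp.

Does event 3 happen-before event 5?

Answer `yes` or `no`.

Initial: VV[0]=[0, 0, 0, 0]
Initial: VV[1]=[0, 0, 0, 0]
Initial: VV[2]=[0, 0, 0, 0]
Initial: VV[3]=[0, 0, 0, 0]
Event 1: SEND 1->3: VV[1][1]++ -> VV[1]=[0, 1, 0, 0], msg_vec=[0, 1, 0, 0]; VV[3]=max(VV[3],msg_vec) then VV[3][3]++ -> VV[3]=[0, 1, 0, 1]
Event 2: SEND 3->2: VV[3][3]++ -> VV[3]=[0, 1, 0, 2], msg_vec=[0, 1, 0, 2]; VV[2]=max(VV[2],msg_vec) then VV[2][2]++ -> VV[2]=[0, 1, 1, 2]
Event 3: LOCAL 0: VV[0][0]++ -> VV[0]=[1, 0, 0, 0]
Event 4: LOCAL 0: VV[0][0]++ -> VV[0]=[2, 0, 0, 0]
Event 5: LOCAL 2: VV[2][2]++ -> VV[2]=[0, 1, 2, 2]
Event 6: LOCAL 2: VV[2][2]++ -> VV[2]=[0, 1, 3, 2]
Event 7: SEND 1->3: VV[1][1]++ -> VV[1]=[0, 2, 0, 0], msg_vec=[0, 2, 0, 0]; VV[3]=max(VV[3],msg_vec) then VV[3][3]++ -> VV[3]=[0, 2, 0, 3]
Event 3 stamp: [1, 0, 0, 0]
Event 5 stamp: [0, 1, 2, 2]
[1, 0, 0, 0] <= [0, 1, 2, 2]? False. Equal? False. Happens-before: False

Answer: no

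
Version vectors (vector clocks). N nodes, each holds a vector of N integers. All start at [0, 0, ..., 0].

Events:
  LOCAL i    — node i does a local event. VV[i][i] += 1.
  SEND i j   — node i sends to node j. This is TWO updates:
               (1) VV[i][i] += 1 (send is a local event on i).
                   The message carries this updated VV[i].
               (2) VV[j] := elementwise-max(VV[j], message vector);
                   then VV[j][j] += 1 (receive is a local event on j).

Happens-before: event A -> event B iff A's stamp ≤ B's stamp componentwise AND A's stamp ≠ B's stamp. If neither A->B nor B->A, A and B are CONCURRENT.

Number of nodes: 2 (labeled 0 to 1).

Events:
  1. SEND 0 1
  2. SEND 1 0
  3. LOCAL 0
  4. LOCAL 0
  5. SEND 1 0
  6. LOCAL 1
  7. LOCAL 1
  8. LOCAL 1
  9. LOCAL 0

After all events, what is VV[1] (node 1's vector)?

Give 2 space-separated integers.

Answer: 1 6

Derivation:
Initial: VV[0]=[0, 0]
Initial: VV[1]=[0, 0]
Event 1: SEND 0->1: VV[0][0]++ -> VV[0]=[1, 0], msg_vec=[1, 0]; VV[1]=max(VV[1],msg_vec) then VV[1][1]++ -> VV[1]=[1, 1]
Event 2: SEND 1->0: VV[1][1]++ -> VV[1]=[1, 2], msg_vec=[1, 2]; VV[0]=max(VV[0],msg_vec) then VV[0][0]++ -> VV[0]=[2, 2]
Event 3: LOCAL 0: VV[0][0]++ -> VV[0]=[3, 2]
Event 4: LOCAL 0: VV[0][0]++ -> VV[0]=[4, 2]
Event 5: SEND 1->0: VV[1][1]++ -> VV[1]=[1, 3], msg_vec=[1, 3]; VV[0]=max(VV[0],msg_vec) then VV[0][0]++ -> VV[0]=[5, 3]
Event 6: LOCAL 1: VV[1][1]++ -> VV[1]=[1, 4]
Event 7: LOCAL 1: VV[1][1]++ -> VV[1]=[1, 5]
Event 8: LOCAL 1: VV[1][1]++ -> VV[1]=[1, 6]
Event 9: LOCAL 0: VV[0][0]++ -> VV[0]=[6, 3]
Final vectors: VV[0]=[6, 3]; VV[1]=[1, 6]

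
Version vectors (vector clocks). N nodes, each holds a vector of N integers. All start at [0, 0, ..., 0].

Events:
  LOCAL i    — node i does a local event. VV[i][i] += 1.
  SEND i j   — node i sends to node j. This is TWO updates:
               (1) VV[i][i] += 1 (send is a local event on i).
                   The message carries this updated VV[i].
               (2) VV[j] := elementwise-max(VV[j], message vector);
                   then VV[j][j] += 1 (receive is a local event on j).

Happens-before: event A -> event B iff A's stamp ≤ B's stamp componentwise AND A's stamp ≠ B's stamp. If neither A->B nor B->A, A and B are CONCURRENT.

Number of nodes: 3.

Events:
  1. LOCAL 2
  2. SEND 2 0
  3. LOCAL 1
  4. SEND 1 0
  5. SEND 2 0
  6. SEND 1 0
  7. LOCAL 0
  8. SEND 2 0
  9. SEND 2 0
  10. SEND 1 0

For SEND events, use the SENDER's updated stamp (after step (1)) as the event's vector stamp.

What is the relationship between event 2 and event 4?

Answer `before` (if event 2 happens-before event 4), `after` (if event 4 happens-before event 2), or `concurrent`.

Answer: concurrent

Derivation:
Initial: VV[0]=[0, 0, 0]
Initial: VV[1]=[0, 0, 0]
Initial: VV[2]=[0, 0, 0]
Event 1: LOCAL 2: VV[2][2]++ -> VV[2]=[0, 0, 1]
Event 2: SEND 2->0: VV[2][2]++ -> VV[2]=[0, 0, 2], msg_vec=[0, 0, 2]; VV[0]=max(VV[0],msg_vec) then VV[0][0]++ -> VV[0]=[1, 0, 2]
Event 3: LOCAL 1: VV[1][1]++ -> VV[1]=[0, 1, 0]
Event 4: SEND 1->0: VV[1][1]++ -> VV[1]=[0, 2, 0], msg_vec=[0, 2, 0]; VV[0]=max(VV[0],msg_vec) then VV[0][0]++ -> VV[0]=[2, 2, 2]
Event 5: SEND 2->0: VV[2][2]++ -> VV[2]=[0, 0, 3], msg_vec=[0, 0, 3]; VV[0]=max(VV[0],msg_vec) then VV[0][0]++ -> VV[0]=[3, 2, 3]
Event 6: SEND 1->0: VV[1][1]++ -> VV[1]=[0, 3, 0], msg_vec=[0, 3, 0]; VV[0]=max(VV[0],msg_vec) then VV[0][0]++ -> VV[0]=[4, 3, 3]
Event 7: LOCAL 0: VV[0][0]++ -> VV[0]=[5, 3, 3]
Event 8: SEND 2->0: VV[2][2]++ -> VV[2]=[0, 0, 4], msg_vec=[0, 0, 4]; VV[0]=max(VV[0],msg_vec) then VV[0][0]++ -> VV[0]=[6, 3, 4]
Event 9: SEND 2->0: VV[2][2]++ -> VV[2]=[0, 0, 5], msg_vec=[0, 0, 5]; VV[0]=max(VV[0],msg_vec) then VV[0][0]++ -> VV[0]=[7, 3, 5]
Event 10: SEND 1->0: VV[1][1]++ -> VV[1]=[0, 4, 0], msg_vec=[0, 4, 0]; VV[0]=max(VV[0],msg_vec) then VV[0][0]++ -> VV[0]=[8, 4, 5]
Event 2 stamp: [0, 0, 2]
Event 4 stamp: [0, 2, 0]
[0, 0, 2] <= [0, 2, 0]? False
[0, 2, 0] <= [0, 0, 2]? False
Relation: concurrent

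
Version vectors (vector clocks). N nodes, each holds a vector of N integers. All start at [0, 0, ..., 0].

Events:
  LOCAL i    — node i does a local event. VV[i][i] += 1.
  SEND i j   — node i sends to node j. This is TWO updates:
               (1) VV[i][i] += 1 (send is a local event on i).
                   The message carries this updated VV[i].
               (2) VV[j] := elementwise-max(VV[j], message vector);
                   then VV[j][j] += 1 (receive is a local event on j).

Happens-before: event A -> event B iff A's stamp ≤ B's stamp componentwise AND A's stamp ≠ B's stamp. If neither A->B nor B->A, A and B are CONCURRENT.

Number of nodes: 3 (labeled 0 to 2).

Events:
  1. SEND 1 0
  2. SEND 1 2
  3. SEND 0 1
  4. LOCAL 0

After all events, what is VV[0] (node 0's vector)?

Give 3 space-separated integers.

Initial: VV[0]=[0, 0, 0]
Initial: VV[1]=[0, 0, 0]
Initial: VV[2]=[0, 0, 0]
Event 1: SEND 1->0: VV[1][1]++ -> VV[1]=[0, 1, 0], msg_vec=[0, 1, 0]; VV[0]=max(VV[0],msg_vec) then VV[0][0]++ -> VV[0]=[1, 1, 0]
Event 2: SEND 1->2: VV[1][1]++ -> VV[1]=[0, 2, 0], msg_vec=[0, 2, 0]; VV[2]=max(VV[2],msg_vec) then VV[2][2]++ -> VV[2]=[0, 2, 1]
Event 3: SEND 0->1: VV[0][0]++ -> VV[0]=[2, 1, 0], msg_vec=[2, 1, 0]; VV[1]=max(VV[1],msg_vec) then VV[1][1]++ -> VV[1]=[2, 3, 0]
Event 4: LOCAL 0: VV[0][0]++ -> VV[0]=[3, 1, 0]
Final vectors: VV[0]=[3, 1, 0]; VV[1]=[2, 3, 0]; VV[2]=[0, 2, 1]

Answer: 3 1 0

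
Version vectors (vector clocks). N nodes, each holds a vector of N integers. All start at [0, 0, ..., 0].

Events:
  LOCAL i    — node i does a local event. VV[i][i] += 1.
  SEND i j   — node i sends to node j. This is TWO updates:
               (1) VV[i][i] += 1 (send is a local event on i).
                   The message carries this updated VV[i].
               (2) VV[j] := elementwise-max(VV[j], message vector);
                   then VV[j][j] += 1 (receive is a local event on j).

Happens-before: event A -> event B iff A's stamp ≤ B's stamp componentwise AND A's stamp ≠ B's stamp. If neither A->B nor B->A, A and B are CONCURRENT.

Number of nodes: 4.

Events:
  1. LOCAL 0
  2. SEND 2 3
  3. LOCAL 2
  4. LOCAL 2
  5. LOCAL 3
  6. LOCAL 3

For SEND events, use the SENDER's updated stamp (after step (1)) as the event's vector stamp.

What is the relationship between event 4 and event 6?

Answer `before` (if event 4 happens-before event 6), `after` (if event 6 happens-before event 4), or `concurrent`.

Initial: VV[0]=[0, 0, 0, 0]
Initial: VV[1]=[0, 0, 0, 0]
Initial: VV[2]=[0, 0, 0, 0]
Initial: VV[3]=[0, 0, 0, 0]
Event 1: LOCAL 0: VV[0][0]++ -> VV[0]=[1, 0, 0, 0]
Event 2: SEND 2->3: VV[2][2]++ -> VV[2]=[0, 0, 1, 0], msg_vec=[0, 0, 1, 0]; VV[3]=max(VV[3],msg_vec) then VV[3][3]++ -> VV[3]=[0, 0, 1, 1]
Event 3: LOCAL 2: VV[2][2]++ -> VV[2]=[0, 0, 2, 0]
Event 4: LOCAL 2: VV[2][2]++ -> VV[2]=[0, 0, 3, 0]
Event 5: LOCAL 3: VV[3][3]++ -> VV[3]=[0, 0, 1, 2]
Event 6: LOCAL 3: VV[3][3]++ -> VV[3]=[0, 0, 1, 3]
Event 4 stamp: [0, 0, 3, 0]
Event 6 stamp: [0, 0, 1, 3]
[0, 0, 3, 0] <= [0, 0, 1, 3]? False
[0, 0, 1, 3] <= [0, 0, 3, 0]? False
Relation: concurrent

Answer: concurrent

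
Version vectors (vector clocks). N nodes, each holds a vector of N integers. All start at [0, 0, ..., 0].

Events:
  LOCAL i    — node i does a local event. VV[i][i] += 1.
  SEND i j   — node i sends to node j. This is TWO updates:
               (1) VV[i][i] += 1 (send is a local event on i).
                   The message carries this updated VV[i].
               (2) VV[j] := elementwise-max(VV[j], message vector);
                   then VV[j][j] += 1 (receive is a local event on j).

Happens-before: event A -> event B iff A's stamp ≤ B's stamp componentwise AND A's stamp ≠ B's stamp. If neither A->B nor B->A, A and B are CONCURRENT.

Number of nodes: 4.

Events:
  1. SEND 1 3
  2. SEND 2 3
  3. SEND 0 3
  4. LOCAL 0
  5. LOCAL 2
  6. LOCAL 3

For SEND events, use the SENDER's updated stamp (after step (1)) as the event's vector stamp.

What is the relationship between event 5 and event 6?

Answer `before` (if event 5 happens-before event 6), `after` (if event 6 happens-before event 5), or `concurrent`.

Answer: concurrent

Derivation:
Initial: VV[0]=[0, 0, 0, 0]
Initial: VV[1]=[0, 0, 0, 0]
Initial: VV[2]=[0, 0, 0, 0]
Initial: VV[3]=[0, 0, 0, 0]
Event 1: SEND 1->3: VV[1][1]++ -> VV[1]=[0, 1, 0, 0], msg_vec=[0, 1, 0, 0]; VV[3]=max(VV[3],msg_vec) then VV[3][3]++ -> VV[3]=[0, 1, 0, 1]
Event 2: SEND 2->3: VV[2][2]++ -> VV[2]=[0, 0, 1, 0], msg_vec=[0, 0, 1, 0]; VV[3]=max(VV[3],msg_vec) then VV[3][3]++ -> VV[3]=[0, 1, 1, 2]
Event 3: SEND 0->3: VV[0][0]++ -> VV[0]=[1, 0, 0, 0], msg_vec=[1, 0, 0, 0]; VV[3]=max(VV[3],msg_vec) then VV[3][3]++ -> VV[3]=[1, 1, 1, 3]
Event 4: LOCAL 0: VV[0][0]++ -> VV[0]=[2, 0, 0, 0]
Event 5: LOCAL 2: VV[2][2]++ -> VV[2]=[0, 0, 2, 0]
Event 6: LOCAL 3: VV[3][3]++ -> VV[3]=[1, 1, 1, 4]
Event 5 stamp: [0, 0, 2, 0]
Event 6 stamp: [1, 1, 1, 4]
[0, 0, 2, 0] <= [1, 1, 1, 4]? False
[1, 1, 1, 4] <= [0, 0, 2, 0]? False
Relation: concurrent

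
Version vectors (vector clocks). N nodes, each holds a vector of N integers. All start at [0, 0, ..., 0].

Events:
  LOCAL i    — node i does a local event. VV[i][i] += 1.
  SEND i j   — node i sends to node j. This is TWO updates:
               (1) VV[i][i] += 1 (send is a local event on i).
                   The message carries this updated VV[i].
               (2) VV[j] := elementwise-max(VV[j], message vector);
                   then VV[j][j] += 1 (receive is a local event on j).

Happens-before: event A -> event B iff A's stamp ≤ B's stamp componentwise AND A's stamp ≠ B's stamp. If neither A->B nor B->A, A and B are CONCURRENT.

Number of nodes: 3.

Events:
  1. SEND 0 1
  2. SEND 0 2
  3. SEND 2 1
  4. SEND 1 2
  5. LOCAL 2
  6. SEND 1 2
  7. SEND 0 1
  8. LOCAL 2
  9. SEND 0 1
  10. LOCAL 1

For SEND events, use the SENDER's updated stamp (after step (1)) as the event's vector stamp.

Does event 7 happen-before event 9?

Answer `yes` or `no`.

Answer: yes

Derivation:
Initial: VV[0]=[0, 0, 0]
Initial: VV[1]=[0, 0, 0]
Initial: VV[2]=[0, 0, 0]
Event 1: SEND 0->1: VV[0][0]++ -> VV[0]=[1, 0, 0], msg_vec=[1, 0, 0]; VV[1]=max(VV[1],msg_vec) then VV[1][1]++ -> VV[1]=[1, 1, 0]
Event 2: SEND 0->2: VV[0][0]++ -> VV[0]=[2, 0, 0], msg_vec=[2, 0, 0]; VV[2]=max(VV[2],msg_vec) then VV[2][2]++ -> VV[2]=[2, 0, 1]
Event 3: SEND 2->1: VV[2][2]++ -> VV[2]=[2, 0, 2], msg_vec=[2, 0, 2]; VV[1]=max(VV[1],msg_vec) then VV[1][1]++ -> VV[1]=[2, 2, 2]
Event 4: SEND 1->2: VV[1][1]++ -> VV[1]=[2, 3, 2], msg_vec=[2, 3, 2]; VV[2]=max(VV[2],msg_vec) then VV[2][2]++ -> VV[2]=[2, 3, 3]
Event 5: LOCAL 2: VV[2][2]++ -> VV[2]=[2, 3, 4]
Event 6: SEND 1->2: VV[1][1]++ -> VV[1]=[2, 4, 2], msg_vec=[2, 4, 2]; VV[2]=max(VV[2],msg_vec) then VV[2][2]++ -> VV[2]=[2, 4, 5]
Event 7: SEND 0->1: VV[0][0]++ -> VV[0]=[3, 0, 0], msg_vec=[3, 0, 0]; VV[1]=max(VV[1],msg_vec) then VV[1][1]++ -> VV[1]=[3, 5, 2]
Event 8: LOCAL 2: VV[2][2]++ -> VV[2]=[2, 4, 6]
Event 9: SEND 0->1: VV[0][0]++ -> VV[0]=[4, 0, 0], msg_vec=[4, 0, 0]; VV[1]=max(VV[1],msg_vec) then VV[1][1]++ -> VV[1]=[4, 6, 2]
Event 10: LOCAL 1: VV[1][1]++ -> VV[1]=[4, 7, 2]
Event 7 stamp: [3, 0, 0]
Event 9 stamp: [4, 0, 0]
[3, 0, 0] <= [4, 0, 0]? True. Equal? False. Happens-before: True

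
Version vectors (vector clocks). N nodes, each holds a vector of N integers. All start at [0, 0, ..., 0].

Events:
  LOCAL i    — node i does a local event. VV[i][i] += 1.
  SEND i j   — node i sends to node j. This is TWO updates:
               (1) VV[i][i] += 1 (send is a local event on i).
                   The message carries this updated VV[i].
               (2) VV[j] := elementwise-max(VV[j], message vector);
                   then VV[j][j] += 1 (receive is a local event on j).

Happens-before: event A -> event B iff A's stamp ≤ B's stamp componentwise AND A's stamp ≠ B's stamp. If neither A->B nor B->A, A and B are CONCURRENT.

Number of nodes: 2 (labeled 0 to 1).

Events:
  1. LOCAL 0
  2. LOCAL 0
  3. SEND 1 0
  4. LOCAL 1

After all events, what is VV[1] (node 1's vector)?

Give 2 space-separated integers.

Answer: 0 2

Derivation:
Initial: VV[0]=[0, 0]
Initial: VV[1]=[0, 0]
Event 1: LOCAL 0: VV[0][0]++ -> VV[0]=[1, 0]
Event 2: LOCAL 0: VV[0][0]++ -> VV[0]=[2, 0]
Event 3: SEND 1->0: VV[1][1]++ -> VV[1]=[0, 1], msg_vec=[0, 1]; VV[0]=max(VV[0],msg_vec) then VV[0][0]++ -> VV[0]=[3, 1]
Event 4: LOCAL 1: VV[1][1]++ -> VV[1]=[0, 2]
Final vectors: VV[0]=[3, 1]; VV[1]=[0, 2]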